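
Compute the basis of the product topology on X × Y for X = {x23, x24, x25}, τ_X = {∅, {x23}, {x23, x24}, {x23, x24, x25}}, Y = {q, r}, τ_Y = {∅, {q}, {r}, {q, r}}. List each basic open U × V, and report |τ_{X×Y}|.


Basis B = {∅ × ∅, {x23} × {q}, {x23} × {r}, {x23} × {q, r}, {x23, x24} × {q}, {x23, x24} × {r}, {x23, x24, x25} × {q}, {x23, x24, x25} × {r}, {x23, x24} × {q, r}, {x23, x24, x25} × {q, r}}; |τ_{X×Y}| = 16.

Enumerate products U × V with U ∈ τ_X, V ∈ τ_Y (deduplicated):
  ∅ × ∅ = {} (∅)
  {x23} × {q} = {(x23,q)}
  {x23} × {r} = {(x23,r)}
  {x23} × {q, r} = {(x23,q), (x23,r)}
  {x23, x24} × {q} = {(x23,q), (x24,q)}
  {x23, x24} × {r} = {(x23,r), (x24,r)}
  {x23, x24, x25} × {q} = {(x23,q), (x24,q), (x25,q)}
  {x23, x24, x25} × {r} = {(x23,r), (x24,r), (x25,r)}
  {x23, x24} × {q, r} = {(x23,q), (x23,r), (x24,q), (x24,r)}
  {x23, x24, x25} × {q, r} = {(x23,q), (x23,r), (x24,q), (x24,r), (x25,q), (x25,r)}
These 10 distinct sets form the basis B.
Close under arbitrary unions to get τ_{X×Y}; counting gives |τ_{X×Y}| = 16.


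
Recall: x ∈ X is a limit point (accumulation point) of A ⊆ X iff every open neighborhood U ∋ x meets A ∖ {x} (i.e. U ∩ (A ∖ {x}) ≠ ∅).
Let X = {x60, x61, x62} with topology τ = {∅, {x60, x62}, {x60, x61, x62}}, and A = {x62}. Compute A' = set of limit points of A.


A' = {x60, x61}

For each x ∈ X, list the open sets U ∈ τ with x ∈ U, then check whether U ∩ (A ∖ {x}) ≠ ∅ for every such U.
  x = x60: opens ∋ x are {x60, x62}, {x60, x61, x62}; each meets A ∖ {x60}, so x IS a limit point.
  x = x61: opens ∋ x are {x60, x61, x62}; each meets A ∖ {x61}, so x IS a limit point.
  x = x62: open {x60, x62} ∋ x has {x60, x62} ∩ (A ∖ {x62}) = ∅, so x is NOT a limit point.
Collecting: A' = {x60, x61}.


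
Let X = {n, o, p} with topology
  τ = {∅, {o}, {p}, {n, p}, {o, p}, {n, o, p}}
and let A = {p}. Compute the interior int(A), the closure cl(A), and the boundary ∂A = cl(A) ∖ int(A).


int(A) = {p}, cl(A) = {n, p}, ∂A = {n}.

Closed sets in (X, τ) are complements of opens:
  closed(X, τ) = {∅, {n}, {o}, {n, o}, {n, p}, {n, o, p}}.
int(A) = ⋃ {U ∈ τ : U ⊆ A}. Opens contained in A: ∅, {p}.
Taking the union of these: int(A) = {p}.
cl(A) = ⋂ {C closed : A ⊆ C}. Closed sets containing A: {n, p}, {n, o, p}.
Intersecting these: cl(A) = {n, p}.
∂A = cl(A) ∖ int(A) = {n, p} ∖ {p} = {n}.


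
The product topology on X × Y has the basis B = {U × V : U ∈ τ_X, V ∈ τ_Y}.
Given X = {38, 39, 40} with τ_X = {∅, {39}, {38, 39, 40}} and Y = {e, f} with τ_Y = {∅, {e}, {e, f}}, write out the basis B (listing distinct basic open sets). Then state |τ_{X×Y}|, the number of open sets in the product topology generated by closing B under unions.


Basis B = {∅ × ∅, {39} × {e}, {39} × {e, f}, {38, 39, 40} × {e}, {38, 39, 40} × {e, f}}; |τ_{X×Y}| = 6.

Enumerate products U × V with U ∈ τ_X, V ∈ τ_Y (deduplicated):
  ∅ × ∅ = {} (∅)
  {39} × {e} = {(39,e)}
  {39} × {e, f} = {(39,e), (39,f)}
  {38, 39, 40} × {e} = {(38,e), (39,e), (40,e)}
  {38, 39, 40} × {e, f} = {(38,e), (38,f), (39,e), (39,f), (40,e), (40,f)}
These 5 distinct sets form the basis B.
Close under arbitrary unions to get τ_{X×Y}; counting gives |τ_{X×Y}| = 6.


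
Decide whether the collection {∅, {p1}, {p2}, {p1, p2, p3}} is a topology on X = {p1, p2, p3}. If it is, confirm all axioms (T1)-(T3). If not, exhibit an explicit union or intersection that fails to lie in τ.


τ is NOT a topology on X.

Axiom (T1): ∅ ∈ τ? Yes; X ∈ τ? Yes.
Axiom (T2/T3): check pairwise unions and intersections of members of τ.
Counterexample for (T2): {p1} ∪ {p2} = {p1, p2} ∉ τ. Therefore τ is NOT a topology.


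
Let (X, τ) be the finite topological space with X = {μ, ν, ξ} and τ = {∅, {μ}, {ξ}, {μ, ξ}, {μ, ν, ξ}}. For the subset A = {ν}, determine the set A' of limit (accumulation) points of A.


A' = ∅

For each x ∈ X, list the open sets U ∈ τ with x ∈ U, then check whether U ∩ (A ∖ {x}) ≠ ∅ for every such U.
  x = μ: open {μ} ∋ x has {μ} ∩ (A ∖ {μ}) = ∅, so x is NOT a limit point.
  x = ν: open {μ, ν, ξ} ∋ x has {μ, ν, ξ} ∩ (A ∖ {ν}) = ∅, so x is NOT a limit point.
  x = ξ: open {ξ} ∋ x has {ξ} ∩ (A ∖ {ξ}) = ∅, so x is NOT a limit point.
Collecting: A' = ∅.


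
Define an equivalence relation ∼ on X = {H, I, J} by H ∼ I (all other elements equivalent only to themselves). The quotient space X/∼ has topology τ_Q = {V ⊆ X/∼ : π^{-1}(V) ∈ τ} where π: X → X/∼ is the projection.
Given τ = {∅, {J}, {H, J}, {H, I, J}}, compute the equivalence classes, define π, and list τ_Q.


X/∼ = {[H=I], [J]}; |τ_Q| = 3.

Equivalence classes: [H=I], [J].
Quotient map π: X → X/∼ sends H ↦ [H=I], I ↦ [H=I], J ↦ [J].
For each subset V ⊆ X/∼, compute π^{-1}(V) ⊆ X and check whether π^{-1}(V) ∈ τ. V is open in τ_Q iff π^{-1}(V) ∈ τ.
  V = {}: π^{-1}(V) = ∅ ∈ τ ✓.
  V = {[H=I]}: π^{-1}(V) = {H, I} ∉ τ ✗.
  V = {[J]}: π^{-1}(V) = {J} ∈ τ ✓.
  V = {[H=I], [J]}: π^{-1}(V) = {H, I, J} ∈ τ ✓.
Open sets in the quotient: τ_Q = {{}, {[J]}, {[H=I], [J]}} (3 elements).


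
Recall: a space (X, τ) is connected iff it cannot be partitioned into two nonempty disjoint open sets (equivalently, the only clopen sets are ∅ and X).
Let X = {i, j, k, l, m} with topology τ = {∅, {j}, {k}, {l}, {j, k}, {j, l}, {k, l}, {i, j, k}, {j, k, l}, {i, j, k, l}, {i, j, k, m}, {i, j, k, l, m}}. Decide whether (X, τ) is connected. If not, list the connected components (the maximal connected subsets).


(X, τ) is disconnected; components = [{l}, {i, j, k, m}].

Find clopen sets (U ∈ τ with X ∖ U ∈ τ):
  U = ∅, X ∖ U = {i, j, k, l, m} — both open, so U is clopen.
  U = {l}, X ∖ U = {i, j, k, m} — both open, so U is clopen.
  U = {i, j, k, m}, X ∖ U = {l} — both open, so U is clopen.
  U = {i, j, k, l, m}, X ∖ U = ∅ — both open, so U is clopen.
Nontrivial clopen(s) exist: e.g. {l}. So (X, τ) is disconnected.
Compute connected components by grouping points that agree on all clopens:
  component: {l}
  component: {i, j, k, m}


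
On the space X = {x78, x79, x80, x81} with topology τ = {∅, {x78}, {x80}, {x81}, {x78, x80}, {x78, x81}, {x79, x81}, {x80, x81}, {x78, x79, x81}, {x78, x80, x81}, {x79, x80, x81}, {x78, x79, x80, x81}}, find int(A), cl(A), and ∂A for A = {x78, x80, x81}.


int(A) = {x78, x80, x81}, cl(A) = {x78, x79, x80, x81}, ∂A = {x79}.

Closed sets in (X, τ) are complements of opens:
  closed(X, τ) = {∅, {x78}, {x79}, {x80}, {x78, x79}, {x78, x80}, {x79, x80}, {x79, x81}, {x78, x79, x80}, {x78, x79, x81}, {x79, x80, x81}, {x78, x79, x80, x81}}.
int(A) = ⋃ {U ∈ τ : U ⊆ A}. Opens contained in A: ∅, {x78}, {x80}, {x81}, {x78, x80}, {x78, x81}, {x80, x81}, {x78, x80, x81}.
Taking the union of these: int(A) = {x78, x80, x81}.
cl(A) = ⋂ {C closed : A ⊆ C}. Closed sets containing A: {x78, x79, x80, x81}.
Intersecting these: cl(A) = {x78, x79, x80, x81}.
∂A = cl(A) ∖ int(A) = {x78, x79, x80, x81} ∖ {x78, x80, x81} = {x79}.


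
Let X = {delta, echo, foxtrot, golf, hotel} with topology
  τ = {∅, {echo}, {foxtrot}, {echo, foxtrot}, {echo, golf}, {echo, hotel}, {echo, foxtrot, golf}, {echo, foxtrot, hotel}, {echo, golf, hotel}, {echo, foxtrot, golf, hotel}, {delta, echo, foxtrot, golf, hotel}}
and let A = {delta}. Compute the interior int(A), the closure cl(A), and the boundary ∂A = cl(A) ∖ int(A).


int(A) = ∅, cl(A) = {delta}, ∂A = {delta}.

Closed sets in (X, τ) are complements of opens:
  closed(X, τ) = {∅, {delta}, {delta, foxtrot}, {delta, golf}, {delta, hotel}, {delta, foxtrot, golf}, {delta, foxtrot, hotel}, {delta, golf, hotel}, {delta, echo, golf, hotel}, {delta, foxtrot, golf, hotel}, {delta, echo, foxtrot, golf, hotel}}.
int(A) = ⋃ {U ∈ τ : U ⊆ A}. Opens contained in A: ∅.
Taking the union of these: int(A) = ∅.
cl(A) = ⋂ {C closed : A ⊆ C}. Closed sets containing A: {delta}, {delta, foxtrot}, {delta, golf}, {delta, hotel}, {delta, foxtrot, golf}, {delta, foxtrot, hotel}, {delta, golf, hotel}, {delta, echo, golf, hotel}, {delta, foxtrot, golf, hotel}, {delta, echo, foxtrot, golf, hotel}.
Intersecting these: cl(A) = {delta}.
∂A = cl(A) ∖ int(A) = {delta} ∖ ∅ = {delta}.


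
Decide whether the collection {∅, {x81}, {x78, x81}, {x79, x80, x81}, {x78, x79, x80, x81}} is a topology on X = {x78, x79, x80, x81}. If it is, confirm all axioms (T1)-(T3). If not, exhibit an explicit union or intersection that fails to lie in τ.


τ IS a topology on X.

Axiom (T1): ∅ ∈ τ? Yes; X ∈ τ? Yes.
Axiom (T2/T3): check pairwise unions and intersections of members of τ.
All pairwise intersections and unions checked — each lies in τ. Therefore τ satisfies (T1), (T2), (T3): it IS a topology on X.


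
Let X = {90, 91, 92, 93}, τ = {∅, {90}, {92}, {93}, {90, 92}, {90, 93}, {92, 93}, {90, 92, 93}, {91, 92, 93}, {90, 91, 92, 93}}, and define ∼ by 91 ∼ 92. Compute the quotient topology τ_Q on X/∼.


X/∼ = {[90], [91=92], [93]}; |τ_Q| = 6.

Equivalence classes: [90], [91=92], [93].
Quotient map π: X → X/∼ sends 90 ↦ [90], 91 ↦ [91=92], 92 ↦ [91=92], 93 ↦ [93].
For each subset V ⊆ X/∼, compute π^{-1}(V) ⊆ X and check whether π^{-1}(V) ∈ τ. V is open in τ_Q iff π^{-1}(V) ∈ τ.
  V = {}: π^{-1}(V) = ∅ ∈ τ ✓.
  V = {[90]}: π^{-1}(V) = {90} ∈ τ ✓.
  V = {[91=92]}: π^{-1}(V) = {91, 92} ∉ τ ✗.
  V = {[90], [91=92]}: π^{-1}(V) = {90, 91, 92} ∉ τ ✗.
  V = {[93]}: π^{-1}(V) = {93} ∈ τ ✓.
  V = {[90], [93]}: π^{-1}(V) = {90, 93} ∈ τ ✓.
  V = {[91=92], [93]}: π^{-1}(V) = {91, 92, 93} ∈ τ ✓.
  V = {[90], [91=92], [93]}: π^{-1}(V) = {90, 91, 92, 93} ∈ τ ✓.
Open sets in the quotient: τ_Q = {{}, {[90]}, {[93]}, {[90], [93]}, {[91=92], [93]}, {[90], [91=92], [93]}} (6 elements).


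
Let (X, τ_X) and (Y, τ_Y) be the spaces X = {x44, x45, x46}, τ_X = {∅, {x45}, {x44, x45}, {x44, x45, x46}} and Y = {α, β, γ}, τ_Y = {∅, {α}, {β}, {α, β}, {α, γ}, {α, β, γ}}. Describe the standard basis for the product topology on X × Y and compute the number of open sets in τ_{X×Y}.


Basis B = {∅ × ∅, {x45} × {α}, {x45} × {β}, {x44, x45} × {α}, {x44, x45} × {β}, {x45} × {α, β}, {x45} × {α, γ}, {x44, x45, x46} × {α}, {x44, x45, x46} × {β}, {x45} × {α, β, γ}, {x44, x45} × {α, β}, {x44, x45} × {α, γ}, {x44, x45} × {α, β, γ}, {x44, x45, x46} × {α, β}, {x44, x45, x46} × {α, γ}, {x44, x45, x46} × {α, β, γ}}; |τ_{X×Y}| = 40.

Enumerate products U × V with U ∈ τ_X, V ∈ τ_Y (deduplicated):
  ∅ × ∅ = {} (∅)
  {x45} × {α} = {(x45,α)}
  {x45} × {β} = {(x45,β)}
  {x44, x45} × {α} = {(x44,α), (x45,α)}
  {x44, x45} × {β} = {(x44,β), (x45,β)}
  {x45} × {α, β} = {(x45,α), (x45,β)}
  {x45} × {α, γ} = {(x45,α), (x45,γ)}
  {x44, x45, x46} × {α} = {(x44,α), (x45,α), (x46,α)}
  {x44, x45, x46} × {β} = {(x44,β), (x45,β), (x46,β)}
  {x45} × {α, β, γ} = {(x45,α), (x45,β), (x45,γ)}
  {x44, x45} × {α, β} = {(x44,α), (x44,β), (x45,α), (x45,β)}
  {x44, x45} × {α, γ} = {(x44,α), (x44,γ), (x45,α), (x45,γ)}
  {x44, x45} × {α, β, γ} = {(x44,α), (x44,β), (x44,γ), (x45,α), (x45,β), (x45,γ)}
  {x44, x45, x46} × {α, β} = {(x44,α), (x44,β), (x45,α), (x45,β), (x46,α), (x46,β)}
  {x44, x45, x46} × {α, γ} = {(x44,α), (x44,γ), (x45,α), (x45,γ), (x46,α), (x46,γ)}
  {x44, x45, x46} × {α, β, γ} = {(x44,α), (x44,β), (x44,γ), (x45,α), (x45,β), (x45,γ), (x46,α), (x46,β), (x46,γ)}
These 16 distinct sets form the basis B.
Close under arbitrary unions to get τ_{X×Y}; counting gives |τ_{X×Y}| = 40.


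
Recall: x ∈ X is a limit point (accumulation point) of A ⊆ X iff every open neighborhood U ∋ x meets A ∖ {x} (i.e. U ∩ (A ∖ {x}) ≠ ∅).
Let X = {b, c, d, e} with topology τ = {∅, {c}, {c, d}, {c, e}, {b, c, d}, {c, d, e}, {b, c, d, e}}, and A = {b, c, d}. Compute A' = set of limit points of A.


A' = {b, d, e}

For each x ∈ X, list the open sets U ∈ τ with x ∈ U, then check whether U ∩ (A ∖ {x}) ≠ ∅ for every such U.
  x = b: opens ∋ x are {b, c, d}, {b, c, d, e}; each meets A ∖ {b}, so x IS a limit point.
  x = c: open {c} ∋ x has {c} ∩ (A ∖ {c}) = ∅, so x is NOT a limit point.
  x = d: opens ∋ x are {c, d}, {b, c, d}, {c, d, e}, {b, c, d, e}; each meets A ∖ {d}, so x IS a limit point.
  x = e: opens ∋ x are {c, e}, {c, d, e}, {b, c, d, e}; each meets A ∖ {e}, so x IS a limit point.
Collecting: A' = {b, d, e}.


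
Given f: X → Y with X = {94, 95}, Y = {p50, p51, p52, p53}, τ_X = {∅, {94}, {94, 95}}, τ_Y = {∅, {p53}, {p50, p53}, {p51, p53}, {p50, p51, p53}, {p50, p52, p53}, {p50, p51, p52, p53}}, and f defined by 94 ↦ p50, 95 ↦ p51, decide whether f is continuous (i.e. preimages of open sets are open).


f is NOT continuous.

Compute f^{-1}(U) for each U ∈ τ_Y:
  U = ∅: f^{-1}(U) = ∅ ∈ τ_X ✓.
  U = {p53}: f^{-1}(U) = ∅ ∈ τ_X ✓.
  U = {p50, p53}: f^{-1}(U) = {94} ∈ τ_X ✓.
  U = {p51, p53}: f^{-1}(U) = {95} ∉ τ_X ✗.
  U = {p50, p51, p53}: f^{-1}(U) = {94, 95} ∈ τ_X ✓.
  U = {p50, p52, p53}: f^{-1}(U) = {94} ∈ τ_X ✓.
  U = {p50, p51, p52, p53}: f^{-1}(U) = {94, 95} ∈ τ_X ✓.
Found U = {p51, p53} with f^{-1}(U) = {95} not in τ_X. Therefore f is NOT continuous.


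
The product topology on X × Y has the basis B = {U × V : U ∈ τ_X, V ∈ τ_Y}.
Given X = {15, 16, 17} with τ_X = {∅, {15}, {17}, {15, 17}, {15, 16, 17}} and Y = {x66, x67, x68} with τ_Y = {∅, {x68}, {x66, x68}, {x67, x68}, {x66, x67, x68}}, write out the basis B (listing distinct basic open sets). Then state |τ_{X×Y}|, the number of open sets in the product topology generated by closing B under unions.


Basis B = {∅ × ∅, {15} × {x68}, {17} × {x68}, {15} × {x66, x68}, {15} × {x67, x68}, {15, 17} × {x68}, {17} × {x66, x68}, {17} × {x67, x68}, {15} × {x66, x67, x68}, {15, 16, 17} × {x68}, {17} × {x66, x67, x68}, {15, 17} × {x66, x68}, {15, 17} × {x67, x68}, {15, 17} × {x66, x67, x68}, {15, 16, 17} × {x66, x68}, {15, 16, 17} × {x67, x68}, {15, 16, 17} × {x66, x67, x68}}; |τ_{X×Y}| = 50.

Enumerate products U × V with U ∈ τ_X, V ∈ τ_Y (deduplicated):
  ∅ × ∅ = {} (∅)
  {15} × {x68} = {(15,x68)}
  {17} × {x68} = {(17,x68)}
  {15} × {x66, x68} = {(15,x66), (15,x68)}
  {15} × {x67, x68} = {(15,x67), (15,x68)}
  {15, 17} × {x68} = {(15,x68), (17,x68)}
  {17} × {x66, x68} = {(17,x66), (17,x68)}
  {17} × {x67, x68} = {(17,x67), (17,x68)}
  {15} × {x66, x67, x68} = {(15,x66), (15,x67), (15,x68)}
  {15, 16, 17} × {x68} = {(15,x68), (16,x68), (17,x68)}
  {17} × {x66, x67, x68} = {(17,x66), (17,x67), (17,x68)}
  {15, 17} × {x66, x68} = {(15,x66), (15,x68), (17,x66), (17,x68)}
  {15, 17} × {x67, x68} = {(15,x67), (15,x68), (17,x67), (17,x68)}
  {15, 17} × {x66, x67, x68} = {(15,x66), (15,x67), (15,x68), (17,x66), (17,x67), (17,x68)}
  {15, 16, 17} × {x66, x68} = {(15,x66), (15,x68), (16,x66), (16,x68), (17,x66), (17,x68)}
  {15, 16, 17} × {x67, x68} = {(15,x67), (15,x68), (16,x67), (16,x68), (17,x67), (17,x68)}
  {15, 16, 17} × {x66, x67, x68} = {(15,x66), (15,x67), (15,x68), (16,x66), (16,x67), (16,x68), (17,x66), (17,x67), (17,x68)}
These 17 distinct sets form the basis B.
Close under arbitrary unions to get τ_{X×Y}; counting gives |τ_{X×Y}| = 50.


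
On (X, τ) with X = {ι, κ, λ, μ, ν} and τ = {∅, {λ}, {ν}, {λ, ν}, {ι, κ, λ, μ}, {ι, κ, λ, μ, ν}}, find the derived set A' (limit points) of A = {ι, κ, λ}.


A' = {ι, κ, μ}

For each x ∈ X, list the open sets U ∈ τ with x ∈ U, then check whether U ∩ (A ∖ {x}) ≠ ∅ for every such U.
  x = ι: opens ∋ x are {ι, κ, λ, μ}, {ι, κ, λ, μ, ν}; each meets A ∖ {ι}, so x IS a limit point.
  x = κ: opens ∋ x are {ι, κ, λ, μ}, {ι, κ, λ, μ, ν}; each meets A ∖ {κ}, so x IS a limit point.
  x = λ: open {λ} ∋ x has {λ} ∩ (A ∖ {λ}) = ∅, so x is NOT a limit point.
  x = μ: opens ∋ x are {ι, κ, λ, μ}, {ι, κ, λ, μ, ν}; each meets A ∖ {μ}, so x IS a limit point.
  x = ν: open {ν} ∋ x has {ν} ∩ (A ∖ {ν}) = ∅, so x is NOT a limit point.
Collecting: A' = {ι, κ, μ}.


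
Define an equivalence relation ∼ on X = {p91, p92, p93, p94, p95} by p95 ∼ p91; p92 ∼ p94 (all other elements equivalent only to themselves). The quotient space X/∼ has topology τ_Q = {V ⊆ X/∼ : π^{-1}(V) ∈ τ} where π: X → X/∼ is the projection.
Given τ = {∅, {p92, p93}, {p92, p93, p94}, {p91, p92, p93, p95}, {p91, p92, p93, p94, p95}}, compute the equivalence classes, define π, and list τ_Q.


X/∼ = {[p91=p95], [p92=p94], [p93]}; |τ_Q| = 3.

Equivalence classes: [p91=p95], [p92=p94], [p93].
Quotient map π: X → X/∼ sends p91 ↦ [p91=p95], p92 ↦ [p92=p94], p93 ↦ [p93], p94 ↦ [p92=p94], p95 ↦ [p91=p95].
For each subset V ⊆ X/∼, compute π^{-1}(V) ⊆ X and check whether π^{-1}(V) ∈ τ. V is open in τ_Q iff π^{-1}(V) ∈ τ.
  V = {}: π^{-1}(V) = ∅ ∈ τ ✓.
  V = {[p91=p95]}: π^{-1}(V) = {p91, p95} ∉ τ ✗.
  V = {[p92=p94]}: π^{-1}(V) = {p92, p94} ∉ τ ✗.
  V = {[p91=p95], [p92=p94]}: π^{-1}(V) = {p91, p92, p94, p95} ∉ τ ✗.
  V = {[p93]}: π^{-1}(V) = {p93} ∉ τ ✗.
  V = {[p91=p95], [p93]}: π^{-1}(V) = {p91, p93, p95} ∉ τ ✗.
  V = {[p92=p94], [p93]}: π^{-1}(V) = {p92, p93, p94} ∈ τ ✓.
  V = {[p91=p95], [p92=p94], [p93]}: π^{-1}(V) = {p91, p92, p93, p94, p95} ∈ τ ✓.
Open sets in the quotient: τ_Q = {{}, {[p92=p94], [p93]}, {[p91=p95], [p92=p94], [p93]}} (3 elements).


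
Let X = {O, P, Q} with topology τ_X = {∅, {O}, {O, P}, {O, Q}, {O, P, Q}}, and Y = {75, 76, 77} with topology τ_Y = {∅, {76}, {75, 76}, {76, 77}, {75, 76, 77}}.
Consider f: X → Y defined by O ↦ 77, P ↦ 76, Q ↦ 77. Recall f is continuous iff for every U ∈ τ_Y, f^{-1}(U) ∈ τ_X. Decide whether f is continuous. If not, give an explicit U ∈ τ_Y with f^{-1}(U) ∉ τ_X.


f is NOT continuous.

Compute f^{-1}(U) for each U ∈ τ_Y:
  U = ∅: f^{-1}(U) = ∅ ∈ τ_X ✓.
  U = {76}: f^{-1}(U) = {P} ∉ τ_X ✗.
  U = {75, 76}: f^{-1}(U) = {P} ∉ τ_X ✗.
  U = {76, 77}: f^{-1}(U) = {O, P, Q} ∈ τ_X ✓.
  U = {75, 76, 77}: f^{-1}(U) = {O, P, Q} ∈ τ_X ✓.
Found U = {76} with f^{-1}(U) = {P} not in τ_X. Therefore f is NOT continuous.


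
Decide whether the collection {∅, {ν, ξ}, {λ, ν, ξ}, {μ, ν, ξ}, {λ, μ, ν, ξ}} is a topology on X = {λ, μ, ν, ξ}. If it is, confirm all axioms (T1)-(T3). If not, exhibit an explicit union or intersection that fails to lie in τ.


τ IS a topology on X.

Axiom (T1): ∅ ∈ τ? Yes; X ∈ τ? Yes.
Axiom (T2/T3): check pairwise unions and intersections of members of τ.
All pairwise intersections and unions checked — each lies in τ. Therefore τ satisfies (T1), (T2), (T3): it IS a topology on X.


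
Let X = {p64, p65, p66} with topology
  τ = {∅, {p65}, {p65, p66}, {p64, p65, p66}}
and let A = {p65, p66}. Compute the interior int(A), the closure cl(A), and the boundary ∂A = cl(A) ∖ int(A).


int(A) = {p65, p66}, cl(A) = {p64, p65, p66}, ∂A = {p64}.

Closed sets in (X, τ) are complements of opens:
  closed(X, τ) = {∅, {p64}, {p64, p66}, {p64, p65, p66}}.
int(A) = ⋃ {U ∈ τ : U ⊆ A}. Opens contained in A: ∅, {p65}, {p65, p66}.
Taking the union of these: int(A) = {p65, p66}.
cl(A) = ⋂ {C closed : A ⊆ C}. Closed sets containing A: {p64, p65, p66}.
Intersecting these: cl(A) = {p64, p65, p66}.
∂A = cl(A) ∖ int(A) = {p64, p65, p66} ∖ {p65, p66} = {p64}.


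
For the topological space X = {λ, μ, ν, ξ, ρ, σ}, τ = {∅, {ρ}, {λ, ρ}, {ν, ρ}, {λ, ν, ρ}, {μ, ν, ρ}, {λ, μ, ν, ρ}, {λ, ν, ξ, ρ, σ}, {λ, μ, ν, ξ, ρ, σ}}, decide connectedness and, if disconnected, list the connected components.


(X, τ) is connected.

Find clopen sets (U ∈ τ with X ∖ U ∈ τ):
  U = ∅, X ∖ U = {λ, μ, ν, ξ, ρ, σ} — both open, so U is clopen.
  U = {λ, μ, ν, ξ, ρ, σ}, X ∖ U = ∅ — both open, so U is clopen.
Only trivial clopens (∅ and X) exist, so (X, τ) is connected.
Compute connected components by grouping points that agree on all clopens:
  component: {λ, μ, ν, ξ, ρ, σ}


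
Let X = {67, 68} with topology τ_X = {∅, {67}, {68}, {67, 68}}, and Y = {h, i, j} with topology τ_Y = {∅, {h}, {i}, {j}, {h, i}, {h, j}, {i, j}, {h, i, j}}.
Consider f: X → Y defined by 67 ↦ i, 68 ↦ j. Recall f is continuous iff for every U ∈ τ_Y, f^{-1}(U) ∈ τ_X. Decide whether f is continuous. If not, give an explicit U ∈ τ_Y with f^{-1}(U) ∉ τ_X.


f IS continuous.

Compute f^{-1}(U) for each U ∈ τ_Y:
  U = ∅: f^{-1}(U) = ∅ ∈ τ_X ✓.
  U = {h}: f^{-1}(U) = ∅ ∈ τ_X ✓.
  U = {i}: f^{-1}(U) = {67} ∈ τ_X ✓.
  U = {j}: f^{-1}(U) = {68} ∈ τ_X ✓.
  U = {h, i}: f^{-1}(U) = {67} ∈ τ_X ✓.
  U = {h, j}: f^{-1}(U) = {68} ∈ τ_X ✓.
  U = {i, j}: f^{-1}(U) = {67, 68} ∈ τ_X ✓.
  U = {h, i, j}: f^{-1}(U) = {67, 68} ∈ τ_X ✓.
Every preimage lies in τ_X, so f IS continuous.


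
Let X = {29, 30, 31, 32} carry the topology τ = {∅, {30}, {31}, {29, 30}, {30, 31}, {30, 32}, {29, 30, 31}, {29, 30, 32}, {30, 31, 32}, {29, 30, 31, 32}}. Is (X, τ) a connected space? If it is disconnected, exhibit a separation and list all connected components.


(X, τ) is disconnected; components = [{31}, {29, 30, 32}].

Find clopen sets (U ∈ τ with X ∖ U ∈ τ):
  U = ∅, X ∖ U = {29, 30, 31, 32} — both open, so U is clopen.
  U = {31}, X ∖ U = {29, 30, 32} — both open, so U is clopen.
  U = {29, 30, 32}, X ∖ U = {31} — both open, so U is clopen.
  U = {29, 30, 31, 32}, X ∖ U = ∅ — both open, so U is clopen.
Nontrivial clopen(s) exist: e.g. {29, 30, 32}. So (X, τ) is disconnected.
Compute connected components by grouping points that agree on all clopens:
  component: {31}
  component: {29, 30, 32}


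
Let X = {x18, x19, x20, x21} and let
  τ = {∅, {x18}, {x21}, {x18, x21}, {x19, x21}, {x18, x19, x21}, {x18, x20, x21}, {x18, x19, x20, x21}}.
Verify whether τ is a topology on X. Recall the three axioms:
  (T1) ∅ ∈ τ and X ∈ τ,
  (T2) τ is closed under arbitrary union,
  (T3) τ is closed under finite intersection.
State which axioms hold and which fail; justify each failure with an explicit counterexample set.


τ IS a topology on X.

Axiom (T1): ∅ ∈ τ? Yes; X ∈ τ? Yes.
Axiom (T2/T3): check pairwise unions and intersections of members of τ.
All pairwise intersections and unions checked — each lies in τ. Therefore τ satisfies (T1), (T2), (T3): it IS a topology on X.


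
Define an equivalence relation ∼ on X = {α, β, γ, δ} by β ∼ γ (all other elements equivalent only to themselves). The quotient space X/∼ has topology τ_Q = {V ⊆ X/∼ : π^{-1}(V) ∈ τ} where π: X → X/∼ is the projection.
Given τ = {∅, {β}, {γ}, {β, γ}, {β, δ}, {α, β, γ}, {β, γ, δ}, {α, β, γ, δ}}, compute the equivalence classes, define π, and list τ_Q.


X/∼ = {[α], [β=γ], [δ]}; |τ_Q| = 5.

Equivalence classes: [α], [β=γ], [δ].
Quotient map π: X → X/∼ sends α ↦ [α], β ↦ [β=γ], γ ↦ [β=γ], δ ↦ [δ].
For each subset V ⊆ X/∼, compute π^{-1}(V) ⊆ X and check whether π^{-1}(V) ∈ τ. V is open in τ_Q iff π^{-1}(V) ∈ τ.
  V = {}: π^{-1}(V) = ∅ ∈ τ ✓.
  V = {[α]}: π^{-1}(V) = {α} ∉ τ ✗.
  V = {[β=γ]}: π^{-1}(V) = {β, γ} ∈ τ ✓.
  V = {[α], [β=γ]}: π^{-1}(V) = {α, β, γ} ∈ τ ✓.
  V = {[δ]}: π^{-1}(V) = {δ} ∉ τ ✗.
  V = {[α], [δ]}: π^{-1}(V) = {α, δ} ∉ τ ✗.
  V = {[β=γ], [δ]}: π^{-1}(V) = {β, γ, δ} ∈ τ ✓.
  V = {[α], [β=γ], [δ]}: π^{-1}(V) = {α, β, γ, δ} ∈ τ ✓.
Open sets in the quotient: τ_Q = {{}, {[β=γ]}, {[α], [β=γ]}, {[β=γ], [δ]}, {[α], [β=γ], [δ]}} (5 elements).


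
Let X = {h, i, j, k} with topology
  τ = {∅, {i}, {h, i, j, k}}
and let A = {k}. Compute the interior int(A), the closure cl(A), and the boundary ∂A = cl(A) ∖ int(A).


int(A) = ∅, cl(A) = {h, j, k}, ∂A = {h, j, k}.

Closed sets in (X, τ) are complements of opens:
  closed(X, τ) = {∅, {h, j, k}, {h, i, j, k}}.
int(A) = ⋃ {U ∈ τ : U ⊆ A}. Opens contained in A: ∅.
Taking the union of these: int(A) = ∅.
cl(A) = ⋂ {C closed : A ⊆ C}. Closed sets containing A: {h, j, k}, {h, i, j, k}.
Intersecting these: cl(A) = {h, j, k}.
∂A = cl(A) ∖ int(A) = {h, j, k} ∖ ∅ = {h, j, k}.


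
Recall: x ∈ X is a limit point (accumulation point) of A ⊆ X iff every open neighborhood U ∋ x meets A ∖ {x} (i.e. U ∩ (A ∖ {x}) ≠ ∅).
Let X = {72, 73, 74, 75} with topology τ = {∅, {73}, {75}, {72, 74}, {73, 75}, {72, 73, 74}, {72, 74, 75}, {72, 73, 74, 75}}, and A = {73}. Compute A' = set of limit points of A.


A' = ∅

For each x ∈ X, list the open sets U ∈ τ with x ∈ U, then check whether U ∩ (A ∖ {x}) ≠ ∅ for every such U.
  x = 72: open {72, 74} ∋ x has {72, 74} ∩ (A ∖ {72}) = ∅, so x is NOT a limit point.
  x = 73: open {73} ∋ x has {73} ∩ (A ∖ {73}) = ∅, so x is NOT a limit point.
  x = 74: open {72, 74} ∋ x has {72, 74} ∩ (A ∖ {74}) = ∅, so x is NOT a limit point.
  x = 75: open {75} ∋ x has {75} ∩ (A ∖ {75}) = ∅, so x is NOT a limit point.
Collecting: A' = ∅.


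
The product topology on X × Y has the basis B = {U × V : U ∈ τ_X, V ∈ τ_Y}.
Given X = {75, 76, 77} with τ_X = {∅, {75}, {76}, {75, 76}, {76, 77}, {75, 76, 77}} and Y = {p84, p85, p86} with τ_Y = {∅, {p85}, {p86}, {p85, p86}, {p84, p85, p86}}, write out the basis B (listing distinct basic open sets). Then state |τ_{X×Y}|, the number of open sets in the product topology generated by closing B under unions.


Basis B = {∅ × ∅, {75} × {p85}, {75} × {p86}, {76} × {p85}, {76} × {p86}, {75} × {p85, p86}, {75, 76} × {p85}, {75, 76} × {p86}, {76} × {p85, p86}, {76, 77} × {p85}, {76, 77} × {p86}, {75} × {p84, p85, p86}, {75, 76, 77} × {p85}, {75, 76, 77} × {p86}, {76} × {p84, p85, p86}, {75, 76} × {p85, p86}, {76, 77} × {p85, p86}, {75, 76} × {p84, p85, p86}, {75, 76, 77} × {p85, p86}, {76, 77} × {p84, p85, p86}, {75, 76, 77} × {p84, p85, p86}}; |τ_{X×Y}| = 70.

Enumerate products U × V with U ∈ τ_X, V ∈ τ_Y (deduplicated):
  ∅ × ∅ = {} (∅)
  {75} × {p85} = {(75,p85)}
  {75} × {p86} = {(75,p86)}
  {76} × {p85} = {(76,p85)}
  {76} × {p86} = {(76,p86)}
  {75} × {p85, p86} = {(75,p85), (75,p86)}
  {75, 76} × {p85} = {(75,p85), (76,p85)}
  {75, 76} × {p86} = {(75,p86), (76,p86)}
  {76} × {p85, p86} = {(76,p85), (76,p86)}
  {76, 77} × {p85} = {(76,p85), (77,p85)}
  {76, 77} × {p86} = {(76,p86), (77,p86)}
  {75} × {p84, p85, p86} = {(75,p84), (75,p85), (75,p86)}
  {75, 76, 77} × {p85} = {(75,p85), (76,p85), (77,p85)}
  {75, 76, 77} × {p86} = {(75,p86), (76,p86), (77,p86)}
  {76} × {p84, p85, p86} = {(76,p84), (76,p85), (76,p86)}
  {75, 76} × {p85, p86} = {(75,p85), (75,p86), (76,p85), (76,p86)}
  {76, 77} × {p85, p86} = {(76,p85), (76,p86), (77,p85), (77,p86)}
  {75, 76} × {p84, p85, p86} = {(75,p84), (75,p85), (75,p86), (76,p84), (76,p85), (76,p86)}
  {75, 76, 77} × {p85, p86} = {(75,p85), (75,p86), (76,p85), (76,p86), (77,p85), (77,p86)}
  {76, 77} × {p84, p85, p86} = {(76,p84), (76,p85), (76,p86), (77,p84), (77,p85), (77,p86)}
  {75, 76, 77} × {p84, p85, p86} = {(75,p84), (75,p85), (75,p86), (76,p84), (76,p85), (76,p86), (77,p84), (77,p85), (77,p86)}
These 21 distinct sets form the basis B.
Close under arbitrary unions to get τ_{X×Y}; counting gives |τ_{X×Y}| = 70.


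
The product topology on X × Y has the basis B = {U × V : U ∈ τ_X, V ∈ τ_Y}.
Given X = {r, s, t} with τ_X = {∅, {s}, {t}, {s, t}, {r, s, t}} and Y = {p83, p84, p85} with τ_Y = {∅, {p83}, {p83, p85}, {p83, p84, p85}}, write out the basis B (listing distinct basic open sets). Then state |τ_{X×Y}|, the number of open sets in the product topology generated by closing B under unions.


Basis B = {∅ × ∅, {s} × {p83}, {t} × {p83}, {s} × {p83, p85}, {s, t} × {p83}, {t} × {p83, p85}, {r, s, t} × {p83}, {s} × {p83, p84, p85}, {t} × {p83, p84, p85}, {s, t} × {p83, p85}, {r, s, t} × {p83, p85}, {s, t} × {p83, p84, p85}, {r, s, t} × {p83, p84, p85}}; |τ_{X×Y}| = 30.

Enumerate products U × V with U ∈ τ_X, V ∈ τ_Y (deduplicated):
  ∅ × ∅ = {} (∅)
  {s} × {p83} = {(s,p83)}
  {t} × {p83} = {(t,p83)}
  {s} × {p83, p85} = {(s,p83), (s,p85)}
  {s, t} × {p83} = {(s,p83), (t,p83)}
  {t} × {p83, p85} = {(t,p83), (t,p85)}
  {r, s, t} × {p83} = {(r,p83), (s,p83), (t,p83)}
  {s} × {p83, p84, p85} = {(s,p83), (s,p84), (s,p85)}
  {t} × {p83, p84, p85} = {(t,p83), (t,p84), (t,p85)}
  {s, t} × {p83, p85} = {(s,p83), (s,p85), (t,p83), (t,p85)}
  {r, s, t} × {p83, p85} = {(r,p83), (r,p85), (s,p83), (s,p85), (t,p83), (t,p85)}
  {s, t} × {p83, p84, p85} = {(s,p83), (s,p84), (s,p85), (t,p83), (t,p84), (t,p85)}
  {r, s, t} × {p83, p84, p85} = {(r,p83), (r,p84), (r,p85), (s,p83), (s,p84), (s,p85), (t,p83), (t,p84), (t,p85)}
These 13 distinct sets form the basis B.
Close under arbitrary unions to get τ_{X×Y}; counting gives |τ_{X×Y}| = 30.


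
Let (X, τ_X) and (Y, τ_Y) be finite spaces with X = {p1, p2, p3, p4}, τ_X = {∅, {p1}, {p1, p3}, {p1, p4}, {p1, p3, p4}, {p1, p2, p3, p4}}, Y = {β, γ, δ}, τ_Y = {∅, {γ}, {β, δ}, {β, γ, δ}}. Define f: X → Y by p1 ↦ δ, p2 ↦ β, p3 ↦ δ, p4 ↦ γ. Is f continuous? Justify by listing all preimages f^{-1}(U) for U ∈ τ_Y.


f is NOT continuous.

Compute f^{-1}(U) for each U ∈ τ_Y:
  U = ∅: f^{-1}(U) = ∅ ∈ τ_X ✓.
  U = {γ}: f^{-1}(U) = {p4} ∉ τ_X ✗.
  U = {β, δ}: f^{-1}(U) = {p1, p2, p3} ∉ τ_X ✗.
  U = {β, γ, δ}: f^{-1}(U) = {p1, p2, p3, p4} ∈ τ_X ✓.
Found U = {γ} with f^{-1}(U) = {p4} not in τ_X. Therefore f is NOT continuous.


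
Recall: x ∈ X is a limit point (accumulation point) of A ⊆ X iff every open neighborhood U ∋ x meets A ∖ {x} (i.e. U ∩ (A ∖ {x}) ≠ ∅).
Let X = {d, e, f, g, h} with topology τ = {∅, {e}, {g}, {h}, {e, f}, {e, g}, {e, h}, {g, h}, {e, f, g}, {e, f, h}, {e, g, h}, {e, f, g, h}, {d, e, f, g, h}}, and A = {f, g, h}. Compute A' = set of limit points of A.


A' = {d}

For each x ∈ X, list the open sets U ∈ τ with x ∈ U, then check whether U ∩ (A ∖ {x}) ≠ ∅ for every such U.
  x = d: opens ∋ x are {d, e, f, g, h}; each meets A ∖ {d}, so x IS a limit point.
  x = e: open {e} ∋ x has {e} ∩ (A ∖ {e}) = ∅, so x is NOT a limit point.
  x = f: open {e, f} ∋ x has {e, f} ∩ (A ∖ {f}) = ∅, so x is NOT a limit point.
  x = g: open {g} ∋ x has {g} ∩ (A ∖ {g}) = ∅, so x is NOT a limit point.
  x = h: open {h} ∋ x has {h} ∩ (A ∖ {h}) = ∅, so x is NOT a limit point.
Collecting: A' = {d}.


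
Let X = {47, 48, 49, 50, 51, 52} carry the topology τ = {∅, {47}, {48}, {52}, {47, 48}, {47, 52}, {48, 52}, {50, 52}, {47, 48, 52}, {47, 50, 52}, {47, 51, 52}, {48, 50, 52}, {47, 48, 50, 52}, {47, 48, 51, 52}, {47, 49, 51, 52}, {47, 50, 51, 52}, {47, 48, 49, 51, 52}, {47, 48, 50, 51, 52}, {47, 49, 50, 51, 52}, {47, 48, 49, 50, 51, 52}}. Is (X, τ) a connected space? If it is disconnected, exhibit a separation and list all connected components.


(X, τ) is disconnected; components = [{48}, {47, 49, 50, 51, 52}].

Find clopen sets (U ∈ τ with X ∖ U ∈ τ):
  U = ∅, X ∖ U = {47, 48, 49, 50, 51, 52} — both open, so U is clopen.
  U = {48}, X ∖ U = {47, 49, 50, 51, 52} — both open, so U is clopen.
  U = {47, 49, 50, 51, 52}, X ∖ U = {48} — both open, so U is clopen.
  U = {47, 48, 49, 50, 51, 52}, X ∖ U = ∅ — both open, so U is clopen.
Nontrivial clopen(s) exist: e.g. {48}. So (X, τ) is disconnected.
Compute connected components by grouping points that agree on all clopens:
  component: {48}
  component: {47, 49, 50, 51, 52}


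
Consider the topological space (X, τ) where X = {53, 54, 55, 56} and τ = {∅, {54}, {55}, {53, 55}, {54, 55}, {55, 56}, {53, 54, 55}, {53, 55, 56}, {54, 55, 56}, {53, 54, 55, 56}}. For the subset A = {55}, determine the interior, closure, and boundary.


int(A) = {55}, cl(A) = {53, 55, 56}, ∂A = {53, 56}.

Closed sets in (X, τ) are complements of opens:
  closed(X, τ) = {∅, {53}, {54}, {56}, {53, 54}, {53, 56}, {54, 56}, {53, 54, 56}, {53, 55, 56}, {53, 54, 55, 56}}.
int(A) = ⋃ {U ∈ τ : U ⊆ A}. Opens contained in A: ∅, {55}.
Taking the union of these: int(A) = {55}.
cl(A) = ⋂ {C closed : A ⊆ C}. Closed sets containing A: {53, 55, 56}, {53, 54, 55, 56}.
Intersecting these: cl(A) = {53, 55, 56}.
∂A = cl(A) ∖ int(A) = {53, 55, 56} ∖ {55} = {53, 56}.


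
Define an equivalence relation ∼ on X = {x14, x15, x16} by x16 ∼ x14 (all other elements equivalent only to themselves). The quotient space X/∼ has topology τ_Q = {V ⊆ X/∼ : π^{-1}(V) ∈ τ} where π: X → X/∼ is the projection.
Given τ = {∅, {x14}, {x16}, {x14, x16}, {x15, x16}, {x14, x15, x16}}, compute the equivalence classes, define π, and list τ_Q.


X/∼ = {[x14=x16], [x15]}; |τ_Q| = 3.

Equivalence classes: [x14=x16], [x15].
Quotient map π: X → X/∼ sends x14 ↦ [x14=x16], x15 ↦ [x15], x16 ↦ [x14=x16].
For each subset V ⊆ X/∼, compute π^{-1}(V) ⊆ X and check whether π^{-1}(V) ∈ τ. V is open in τ_Q iff π^{-1}(V) ∈ τ.
  V = {}: π^{-1}(V) = ∅ ∈ τ ✓.
  V = {[x14=x16]}: π^{-1}(V) = {x14, x16} ∈ τ ✓.
  V = {[x15]}: π^{-1}(V) = {x15} ∉ τ ✗.
  V = {[x14=x16], [x15]}: π^{-1}(V) = {x14, x15, x16} ∈ τ ✓.
Open sets in the quotient: τ_Q = {{}, {[x14=x16]}, {[x14=x16], [x15]}} (3 elements).


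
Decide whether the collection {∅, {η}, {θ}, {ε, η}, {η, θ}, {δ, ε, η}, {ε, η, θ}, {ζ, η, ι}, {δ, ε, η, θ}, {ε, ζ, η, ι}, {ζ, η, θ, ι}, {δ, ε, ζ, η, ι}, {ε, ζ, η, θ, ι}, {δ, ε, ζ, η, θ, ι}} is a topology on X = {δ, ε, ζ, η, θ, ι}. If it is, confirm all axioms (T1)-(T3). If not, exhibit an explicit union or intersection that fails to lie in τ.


τ IS a topology on X.

Axiom (T1): ∅ ∈ τ? Yes; X ∈ τ? Yes.
Axiom (T2/T3): check pairwise unions and intersections of members of τ.
All pairwise intersections and unions checked — each lies in τ. Therefore τ satisfies (T1), (T2), (T3): it IS a topology on X.


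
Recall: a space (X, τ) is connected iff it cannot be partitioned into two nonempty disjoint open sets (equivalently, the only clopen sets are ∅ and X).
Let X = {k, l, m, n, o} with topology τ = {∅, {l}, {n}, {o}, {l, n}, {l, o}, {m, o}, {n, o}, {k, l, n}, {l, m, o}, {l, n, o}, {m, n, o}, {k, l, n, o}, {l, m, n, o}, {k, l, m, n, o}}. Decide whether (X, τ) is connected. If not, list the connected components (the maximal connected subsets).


(X, τ) is disconnected; components = [{m, o}, {k, l, n}].

Find clopen sets (U ∈ τ with X ∖ U ∈ τ):
  U = ∅, X ∖ U = {k, l, m, n, o} — both open, so U is clopen.
  U = {m, o}, X ∖ U = {k, l, n} — both open, so U is clopen.
  U = {k, l, n}, X ∖ U = {m, o} — both open, so U is clopen.
  U = {k, l, m, n, o}, X ∖ U = ∅ — both open, so U is clopen.
Nontrivial clopen(s) exist: e.g. {k, l, n}. So (X, τ) is disconnected.
Compute connected components by grouping points that agree on all clopens:
  component: {m, o}
  component: {k, l, n}


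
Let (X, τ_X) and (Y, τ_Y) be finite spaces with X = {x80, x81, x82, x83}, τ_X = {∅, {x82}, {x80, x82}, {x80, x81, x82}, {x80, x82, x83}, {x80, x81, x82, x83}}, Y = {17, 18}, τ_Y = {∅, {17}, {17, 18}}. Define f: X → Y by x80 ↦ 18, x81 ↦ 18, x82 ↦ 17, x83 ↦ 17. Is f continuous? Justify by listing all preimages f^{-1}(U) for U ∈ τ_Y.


f is NOT continuous.

Compute f^{-1}(U) for each U ∈ τ_Y:
  U = ∅: f^{-1}(U) = ∅ ∈ τ_X ✓.
  U = {17}: f^{-1}(U) = {x82, x83} ∉ τ_X ✗.
  U = {17, 18}: f^{-1}(U) = {x80, x81, x82, x83} ∈ τ_X ✓.
Found U = {17} with f^{-1}(U) = {x82, x83} not in τ_X. Therefore f is NOT continuous.


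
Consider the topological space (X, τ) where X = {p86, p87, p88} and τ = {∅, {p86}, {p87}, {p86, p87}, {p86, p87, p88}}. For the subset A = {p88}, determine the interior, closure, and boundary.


int(A) = ∅, cl(A) = {p88}, ∂A = {p88}.

Closed sets in (X, τ) are complements of opens:
  closed(X, τ) = {∅, {p88}, {p86, p88}, {p87, p88}, {p86, p87, p88}}.
int(A) = ⋃ {U ∈ τ : U ⊆ A}. Opens contained in A: ∅.
Taking the union of these: int(A) = ∅.
cl(A) = ⋂ {C closed : A ⊆ C}. Closed sets containing A: {p88}, {p86, p88}, {p87, p88}, {p86, p87, p88}.
Intersecting these: cl(A) = {p88}.
∂A = cl(A) ∖ int(A) = {p88} ∖ ∅ = {p88}.


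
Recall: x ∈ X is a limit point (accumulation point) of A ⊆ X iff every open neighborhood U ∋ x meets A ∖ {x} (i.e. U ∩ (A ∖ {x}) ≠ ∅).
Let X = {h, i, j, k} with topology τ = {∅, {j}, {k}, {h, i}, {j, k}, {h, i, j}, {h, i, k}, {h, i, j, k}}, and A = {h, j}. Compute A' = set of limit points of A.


A' = {i}

For each x ∈ X, list the open sets U ∈ τ with x ∈ U, then check whether U ∩ (A ∖ {x}) ≠ ∅ for every such U.
  x = h: open {h, i} ∋ x has {h, i} ∩ (A ∖ {h}) = ∅, so x is NOT a limit point.
  x = i: opens ∋ x are {h, i}, {h, i, j}, {h, i, k}, {h, i, j, k}; each meets A ∖ {i}, so x IS a limit point.
  x = j: open {j} ∋ x has {j} ∩ (A ∖ {j}) = ∅, so x is NOT a limit point.
  x = k: open {k} ∋ x has {k} ∩ (A ∖ {k}) = ∅, so x is NOT a limit point.
Collecting: A' = {i}.


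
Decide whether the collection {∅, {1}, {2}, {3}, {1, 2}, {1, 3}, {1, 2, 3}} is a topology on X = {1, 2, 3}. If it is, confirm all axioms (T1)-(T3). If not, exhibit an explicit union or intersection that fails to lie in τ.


τ is NOT a topology on X.

Axiom (T1): ∅ ∈ τ? Yes; X ∈ τ? Yes.
Axiom (T2/T3): check pairwise unions and intersections of members of τ.
Counterexample for (T2): {2} ∪ {3} = {2, 3} ∉ τ. Therefore τ is NOT a topology.


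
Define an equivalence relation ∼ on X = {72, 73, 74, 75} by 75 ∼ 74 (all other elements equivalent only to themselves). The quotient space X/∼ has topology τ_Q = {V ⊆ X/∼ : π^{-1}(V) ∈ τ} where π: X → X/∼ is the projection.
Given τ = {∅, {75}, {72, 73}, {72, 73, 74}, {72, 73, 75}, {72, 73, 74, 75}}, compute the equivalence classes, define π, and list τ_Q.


X/∼ = {[72], [73], [74=75]}; |τ_Q| = 3.

Equivalence classes: [72], [73], [74=75].
Quotient map π: X → X/∼ sends 72 ↦ [72], 73 ↦ [73], 74 ↦ [74=75], 75 ↦ [74=75].
For each subset V ⊆ X/∼, compute π^{-1}(V) ⊆ X and check whether π^{-1}(V) ∈ τ. V is open in τ_Q iff π^{-1}(V) ∈ τ.
  V = {}: π^{-1}(V) = ∅ ∈ τ ✓.
  V = {[72]}: π^{-1}(V) = {72} ∉ τ ✗.
  V = {[73]}: π^{-1}(V) = {73} ∉ τ ✗.
  V = {[72], [73]}: π^{-1}(V) = {72, 73} ∈ τ ✓.
  V = {[74=75]}: π^{-1}(V) = {74, 75} ∉ τ ✗.
  V = {[72], [74=75]}: π^{-1}(V) = {72, 74, 75} ∉ τ ✗.
  V = {[73], [74=75]}: π^{-1}(V) = {73, 74, 75} ∉ τ ✗.
  V = {[72], [73], [74=75]}: π^{-1}(V) = {72, 73, 74, 75} ∈ τ ✓.
Open sets in the quotient: τ_Q = {{}, {[72], [73]}, {[72], [73], [74=75]}} (3 elements).


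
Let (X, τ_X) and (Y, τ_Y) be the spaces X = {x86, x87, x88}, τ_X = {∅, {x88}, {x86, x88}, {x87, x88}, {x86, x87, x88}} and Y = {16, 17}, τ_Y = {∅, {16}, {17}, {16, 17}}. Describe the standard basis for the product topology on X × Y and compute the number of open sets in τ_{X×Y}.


Basis B = {∅ × ∅, {x88} × {16}, {x88} × {17}, {x86, x88} × {16}, {x86, x88} × {17}, {x87, x88} × {16}, {x87, x88} × {17}, {x88} × {16, 17}, {x86, x87, x88} × {16}, {x86, x87, x88} × {17}, {x86, x88} × {16, 17}, {x87, x88} × {16, 17}, {x86, x87, x88} × {16, 17}}; |τ_{X×Y}| = 25.

Enumerate products U × V with U ∈ τ_X, V ∈ τ_Y (deduplicated):
  ∅ × ∅ = {} (∅)
  {x88} × {16} = {(x88,16)}
  {x88} × {17} = {(x88,17)}
  {x86, x88} × {16} = {(x86,16), (x88,16)}
  {x86, x88} × {17} = {(x86,17), (x88,17)}
  {x87, x88} × {16} = {(x87,16), (x88,16)}
  {x87, x88} × {17} = {(x87,17), (x88,17)}
  {x88} × {16, 17} = {(x88,16), (x88,17)}
  {x86, x87, x88} × {16} = {(x86,16), (x87,16), (x88,16)}
  {x86, x87, x88} × {17} = {(x86,17), (x87,17), (x88,17)}
  {x86, x88} × {16, 17} = {(x86,16), (x86,17), (x88,16), (x88,17)}
  {x87, x88} × {16, 17} = {(x87,16), (x87,17), (x88,16), (x88,17)}
  {x86, x87, x88} × {16, 17} = {(x86,16), (x86,17), (x87,16), (x87,17), (x88,16), (x88,17)}
These 13 distinct sets form the basis B.
Close under arbitrary unions to get τ_{X×Y}; counting gives |τ_{X×Y}| = 25.
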